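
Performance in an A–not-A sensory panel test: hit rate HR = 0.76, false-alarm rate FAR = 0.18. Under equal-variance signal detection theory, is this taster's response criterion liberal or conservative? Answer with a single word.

z(H) = 0.706, z(FA) = -0.915
c = −½·(z(H) + z(FA)) = 0.1045
c > 0 → conservative criterion (biased toward responding “no”).

conservative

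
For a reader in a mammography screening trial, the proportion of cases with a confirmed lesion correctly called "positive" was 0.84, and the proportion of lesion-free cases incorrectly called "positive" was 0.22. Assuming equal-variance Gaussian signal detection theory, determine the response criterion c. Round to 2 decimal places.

c = -0.11

Φ⁻¹(H) = Φ⁻¹(0.84) = 0.994
Φ⁻¹(FA) = Φ⁻¹(0.22) = -0.772
c = −½·[z(H) + z(FA)] = −0.5 × (0.994 + (-0.772)) = -0.111
c < 0: the reader has a liberal response bias.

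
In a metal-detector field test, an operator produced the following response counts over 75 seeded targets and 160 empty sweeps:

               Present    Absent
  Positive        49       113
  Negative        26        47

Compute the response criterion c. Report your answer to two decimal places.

H = 49/75 = 0.6533
FA = 113/160 = 0.7063
z(H) = z(0.6533) = 0.394
z(FA) = z(0.7063) = 0.543
c = −½·[z(H) + z(FA)] = −0.5 × (0.394 + 0.543) = -0.4685

c = -0.47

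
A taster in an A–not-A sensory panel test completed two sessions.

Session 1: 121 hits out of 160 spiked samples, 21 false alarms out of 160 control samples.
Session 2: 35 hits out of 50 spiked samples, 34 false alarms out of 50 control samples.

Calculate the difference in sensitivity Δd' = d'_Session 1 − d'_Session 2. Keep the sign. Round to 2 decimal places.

Δd' = 1.76

Session 1: z(0.7562) = 0.694, z(0.1313) = -1.120, d' = 1.814
Session 2: z(0.7000) = 0.524, z(0.6800) = 0.468, d' = 0.056
Δd' = d'_Session 1 − d'_Session 2 = 1.814 − 0.056 = 1.758
Session 1 has the higher sensitivity.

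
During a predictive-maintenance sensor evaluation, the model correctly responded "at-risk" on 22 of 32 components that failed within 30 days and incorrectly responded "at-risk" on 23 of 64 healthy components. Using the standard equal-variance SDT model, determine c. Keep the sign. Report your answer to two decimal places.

H = 22/32 = 0.6875
FA = 23/64 = 0.3594
Φ⁻¹(H) = 0.4888
Φ⁻¹(FA) = -0.3601
c = −½·[z(H) + z(FA)] = −0.5 × (0.4888 + (-0.3601)) = -0.06435

c = -0.06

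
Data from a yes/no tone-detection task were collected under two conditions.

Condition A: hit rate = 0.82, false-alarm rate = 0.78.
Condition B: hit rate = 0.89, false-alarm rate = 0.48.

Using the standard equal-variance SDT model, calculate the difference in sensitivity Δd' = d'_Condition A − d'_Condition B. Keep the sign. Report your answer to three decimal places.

Δd' = -1.134

Condition A: z(0.82) = 0.9154, z(0.78) = 0.7722, d' = 0.1432
Condition B: z(0.89) = 1.2265, z(0.48) = -0.0502, d' = 1.2767
Δd' = d'_Condition A − d'_Condition B = 0.1432 − 1.2767 = -1.1335
Condition B has the higher sensitivity.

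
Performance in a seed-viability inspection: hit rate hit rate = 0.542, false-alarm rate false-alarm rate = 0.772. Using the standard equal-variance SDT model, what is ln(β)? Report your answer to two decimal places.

z(0.542) = 0.105, z(0.772) = 0.745
ln β = −½·[z(H)² − z(FA)²] = −0.5 × (0.011 − 0.555) = 0.272

ln β = 0.27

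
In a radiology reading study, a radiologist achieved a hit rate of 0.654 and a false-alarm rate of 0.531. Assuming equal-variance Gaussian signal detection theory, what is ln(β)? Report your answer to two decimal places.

ln β = -0.08

Φ⁻¹(H) = Φ⁻¹(0.654) = 0.396
Φ⁻¹(FA) = Φ⁻¹(0.531) = 0.078
ln β = −½·[z(H)² − z(FA)²] = −0.5 × (0.157 − 0.006) = -0.0755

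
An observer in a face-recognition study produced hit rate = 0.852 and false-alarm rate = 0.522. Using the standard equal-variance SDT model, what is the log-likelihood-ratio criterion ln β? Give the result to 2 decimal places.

ln β = -0.54

z(H) = z(0.852) = 1.045
z(FA) = z(0.522) = 0.055
ln β = −½·[z(H)² − z(FA)²] = −0.5 × (1.092 − 0.003) = -0.5445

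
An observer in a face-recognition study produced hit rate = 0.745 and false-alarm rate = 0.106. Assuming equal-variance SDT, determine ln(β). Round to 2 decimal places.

ln β = 0.56

z(H) = 0.659
z(FA) = -1.248
ln β = −½·[z(H)² − z(FA)²] = −0.5 × (0.434 − 1.558) = 0.562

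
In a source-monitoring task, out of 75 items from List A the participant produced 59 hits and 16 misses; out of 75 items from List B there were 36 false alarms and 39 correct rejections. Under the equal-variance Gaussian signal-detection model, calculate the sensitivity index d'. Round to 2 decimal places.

d' = 0.85

H = 59/75 = 0.7867
FA = 36/75 = 0.4800
Φ⁻¹(H) = Φ⁻¹(0.7867) = 0.7950
Φ⁻¹(FA) = Φ⁻¹(0.4800) = -0.0502
d' = z(H) − z(FA) = 0.7950 − (-0.0502) = 0.8452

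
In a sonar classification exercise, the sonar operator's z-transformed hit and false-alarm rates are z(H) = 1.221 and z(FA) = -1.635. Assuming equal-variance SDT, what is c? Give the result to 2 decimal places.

c = −½·[z(H) + z(FA)] = −½·(1.221 + (-1.635)) = 0.207

c = 0.21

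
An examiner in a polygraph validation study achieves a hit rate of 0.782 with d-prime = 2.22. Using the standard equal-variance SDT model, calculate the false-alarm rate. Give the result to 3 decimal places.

z(hit rate) = z(0.782) = 0.7790
z(FA) = z(H) − d' = 0.7790 − 2.22 = -1.4410
false-alarm rate = Φ(-1.4410) = 0.0748

false-alarm rate = 0.075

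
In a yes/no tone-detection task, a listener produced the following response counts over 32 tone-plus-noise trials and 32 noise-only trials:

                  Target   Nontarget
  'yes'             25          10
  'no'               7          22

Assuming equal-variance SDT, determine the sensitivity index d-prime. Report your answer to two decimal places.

d-prime = 1.27

H = 25/32 = 0.7812
FA = 10/32 = 0.3125
z(H) = 0.776
z(FA) = -0.489
d' = z(H) − z(FA) = 0.776 − (-0.489) = 1.265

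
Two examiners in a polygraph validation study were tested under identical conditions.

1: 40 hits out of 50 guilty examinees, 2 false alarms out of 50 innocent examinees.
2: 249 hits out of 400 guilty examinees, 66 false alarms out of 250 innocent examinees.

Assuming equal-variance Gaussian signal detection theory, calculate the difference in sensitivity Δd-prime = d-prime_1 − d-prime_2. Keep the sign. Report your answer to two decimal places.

Δd-prime = 1.65

1: z(0.8000) = 0.842, z(0.0400) = -1.751, d' = 2.593
2: z(0.6225) = 0.312, z(0.2640) = -0.631, d' = 0.943
Δd' = d'_1 − d'_2 = 2.593 − 0.943 = 1.650
1 has the higher sensitivity.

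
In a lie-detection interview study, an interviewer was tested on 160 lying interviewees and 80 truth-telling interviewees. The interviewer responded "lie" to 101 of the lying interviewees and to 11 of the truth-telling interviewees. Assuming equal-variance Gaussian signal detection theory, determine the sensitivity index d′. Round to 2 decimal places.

H = 101/160 = 0.6312
FA = 11/80 = 0.1375
z(H) = z(0.6312) = 0.3350
z(FA) = z(0.1375) = -1.0916
d' = z(H) − z(FA) = 0.3350 − (-1.0916) = 1.4266

d′ = 1.43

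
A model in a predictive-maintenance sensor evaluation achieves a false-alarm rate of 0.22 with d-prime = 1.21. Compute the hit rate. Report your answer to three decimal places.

z(false-alarm rate) = z(0.22) = -0.7722
z(H) = z(FA) + d' = -0.7722 + 1.21 = 0.4378
hit rate = Φ(0.4378) = 0.6692

hit rate = 0.669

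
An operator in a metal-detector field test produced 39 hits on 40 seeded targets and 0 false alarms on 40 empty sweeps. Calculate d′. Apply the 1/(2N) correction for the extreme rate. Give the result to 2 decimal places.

d′ = 4.20

The false-alarm rate is 0/40 = 0, so apply the 1/(2N) correction: FA → 1/(2·40) = 0.01250.
z(H) = z(0.97500) = 1.960
z(FA) = z(0.01250) = -2.241
d' = 1.960 − (-2.241) = 4.201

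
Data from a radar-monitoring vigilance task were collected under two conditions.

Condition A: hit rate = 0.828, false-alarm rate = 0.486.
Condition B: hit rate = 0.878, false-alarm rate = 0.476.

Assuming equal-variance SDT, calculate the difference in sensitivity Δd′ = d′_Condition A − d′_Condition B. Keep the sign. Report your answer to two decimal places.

Condition A: z(0.828) = 0.946, z(0.486) = -0.035, d' = 0.981
Condition B: z(0.878) = 1.165, z(0.476) = -0.060, d' = 1.225
Δd' = d'_Condition A − d'_Condition B = 0.981 − 1.225 = -0.244
Condition B has the higher sensitivity.

Δd′ = -0.24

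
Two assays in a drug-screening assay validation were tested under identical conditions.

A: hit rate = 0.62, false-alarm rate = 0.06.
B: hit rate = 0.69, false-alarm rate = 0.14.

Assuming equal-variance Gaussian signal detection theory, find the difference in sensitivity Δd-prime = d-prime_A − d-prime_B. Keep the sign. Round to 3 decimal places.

A: z(0.62) = 0.3055, z(0.06) = -1.5548, d' = 1.8603
B: z(0.69) = 0.4959, z(0.14) = -1.0803, d' = 1.5762
Δd' = d'_A − d'_B = 1.8603 − 1.5762 = 0.2841
A has the higher sensitivity.

Δd-prime = 0.284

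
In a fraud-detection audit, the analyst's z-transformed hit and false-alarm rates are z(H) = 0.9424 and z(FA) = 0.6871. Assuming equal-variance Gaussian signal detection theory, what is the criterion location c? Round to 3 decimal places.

c = −½·[z(H) + z(FA)] = −½·(0.9424 + 0.6871) = -0.81475
c < 0: the analyst has a liberal response bias.

c = -0.815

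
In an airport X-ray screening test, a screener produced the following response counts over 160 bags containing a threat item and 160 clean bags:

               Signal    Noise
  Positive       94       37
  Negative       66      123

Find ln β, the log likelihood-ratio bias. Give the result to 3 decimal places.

H = 94/160 = 0.5875
FA = 37/160 = 0.2313
z(0.5875) = 0.2211, z(0.2313) = -0.7346
ln β = −½·[z(H)² − z(FA)²] = −0.5 × (0.0489 − 0.5396) = 0.24535

ln β = 0.245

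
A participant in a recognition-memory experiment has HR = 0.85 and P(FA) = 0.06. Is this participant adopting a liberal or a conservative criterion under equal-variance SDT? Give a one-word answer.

z(H) = 1.036, z(FA) = -1.555
c = −½·(z(H) + z(FA)) = 0.2595
c > 0 → conservative criterion (biased toward responding “no”).

conservative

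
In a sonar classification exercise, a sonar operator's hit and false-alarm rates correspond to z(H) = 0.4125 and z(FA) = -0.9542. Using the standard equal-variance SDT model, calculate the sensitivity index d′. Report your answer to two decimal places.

d′ = 1.37

d' = z(H) − z(FA) = 0.4125 − (-0.9542) = 1.3667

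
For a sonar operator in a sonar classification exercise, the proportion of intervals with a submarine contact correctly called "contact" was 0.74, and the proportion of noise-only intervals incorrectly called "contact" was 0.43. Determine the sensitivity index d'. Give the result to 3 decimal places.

z(H) = 0.6433
z(FA) = -0.1764
d' = z(H) − z(FA) = 0.6433 − (-0.1764) = 0.8197

d' = 0.820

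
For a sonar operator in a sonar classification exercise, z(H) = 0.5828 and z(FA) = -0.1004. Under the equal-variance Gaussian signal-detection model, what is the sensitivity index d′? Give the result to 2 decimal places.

d' = z(H) − z(FA) = 0.5828 − (-0.1004) = 0.6832

d′ = 0.68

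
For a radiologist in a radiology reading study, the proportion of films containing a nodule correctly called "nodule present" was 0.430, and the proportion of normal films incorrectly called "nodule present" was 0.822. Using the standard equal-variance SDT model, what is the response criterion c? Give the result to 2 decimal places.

z(0.430) = -0.176, z(0.822) = 0.923
c = −½·[z(H) + z(FA)] = −0.5 × (-0.176 + 0.923) = -0.3735

c = -0.37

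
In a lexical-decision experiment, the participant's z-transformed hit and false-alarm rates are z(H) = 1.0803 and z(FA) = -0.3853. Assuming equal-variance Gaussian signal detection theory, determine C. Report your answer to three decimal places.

c = −½·[z(H) + z(FA)] = −½·(1.0803 + (-0.3853)) = -0.3475
c < 0: the participant has a liberal response bias.

C = -0.348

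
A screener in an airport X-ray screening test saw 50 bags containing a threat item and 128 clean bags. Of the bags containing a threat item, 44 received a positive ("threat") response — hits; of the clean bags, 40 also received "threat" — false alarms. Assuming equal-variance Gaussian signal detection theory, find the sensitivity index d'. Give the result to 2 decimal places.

d' = 1.66

H = 44/50 = 0.8800
FA = 40/128 = 0.3125
Φ⁻¹(0.8800) = 1.1750, Φ⁻¹(0.3125) = -0.4888
d' = z(H) − z(FA) = 1.1750 − (-0.4888) = 1.6638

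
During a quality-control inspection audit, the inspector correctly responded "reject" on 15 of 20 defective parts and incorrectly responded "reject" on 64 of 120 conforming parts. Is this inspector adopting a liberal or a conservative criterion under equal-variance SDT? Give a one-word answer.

z(H) = 0.674, z(FA) = 0.084
c = −½·(z(H) + z(FA)) = -0.379
c < 0 → liberal criterion (biased toward responding “yes”).

liberal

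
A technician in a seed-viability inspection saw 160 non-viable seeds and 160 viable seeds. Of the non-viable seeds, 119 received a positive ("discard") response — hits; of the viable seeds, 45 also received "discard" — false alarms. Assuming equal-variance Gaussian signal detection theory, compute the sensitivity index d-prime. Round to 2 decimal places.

H = 119/160 = 0.7438
FA = 45/160 = 0.2812
Φ⁻¹(H) = 0.655
Φ⁻¹(FA) = -0.579
d' = z(H) − z(FA) = 0.655 − (-0.579) = 1.234

d-prime = 1.23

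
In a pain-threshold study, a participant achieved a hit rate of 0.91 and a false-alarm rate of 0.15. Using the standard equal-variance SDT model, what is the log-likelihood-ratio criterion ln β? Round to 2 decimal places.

ln β = -0.36

z(H) = z(0.91) = 1.341
z(FA) = z(0.15) = -1.036
ln β = −½·[z(H)² − z(FA)²] = −0.5 × (1.798 − 1.073) = -0.3625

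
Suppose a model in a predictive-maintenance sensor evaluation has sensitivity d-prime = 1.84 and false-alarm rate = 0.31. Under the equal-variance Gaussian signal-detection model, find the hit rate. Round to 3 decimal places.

z(false-alarm rate) = z(0.31) = -0.4959
z(H) = z(FA) + d' = -0.4959 + 1.84 = 1.3441
hit rate = Φ(1.3441) = 0.9105

hit rate = 0.911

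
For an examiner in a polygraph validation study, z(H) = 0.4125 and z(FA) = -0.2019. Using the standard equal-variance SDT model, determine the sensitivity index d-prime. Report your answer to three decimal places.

d-prime = 0.614

d' = z(H) − z(FA) = 0.4125 − (-0.2019) = 0.6144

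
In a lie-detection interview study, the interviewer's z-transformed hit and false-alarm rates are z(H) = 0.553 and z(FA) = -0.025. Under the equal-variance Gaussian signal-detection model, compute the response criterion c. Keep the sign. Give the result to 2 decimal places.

c = -0.26

c = −½·[z(H) + z(FA)] = −½·(0.553 + (-0.025)) = -0.264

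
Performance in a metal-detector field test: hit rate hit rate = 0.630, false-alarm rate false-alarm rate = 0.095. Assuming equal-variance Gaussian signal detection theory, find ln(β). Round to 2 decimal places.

z(H) = z(0.630) = 0.332
z(FA) = z(0.095) = -1.311
ln β = −½·[z(H)² − z(FA)²] = −0.5 × (0.110 − 1.719) = 0.8045

ln β = 0.80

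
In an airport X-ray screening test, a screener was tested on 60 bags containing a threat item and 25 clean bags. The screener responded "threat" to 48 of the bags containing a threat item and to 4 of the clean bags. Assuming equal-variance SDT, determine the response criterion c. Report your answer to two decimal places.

c = 0.08

H = 48/60 = 0.8000
FA = 4/25 = 0.1600
z(H) = z(0.8000) = 0.842
z(FA) = z(0.1600) = -0.994
c = −½·[z(H) + z(FA)] = −0.5 × (0.842 + (-0.994)) = 0.076
c > 0: the screener has a conservative response bias.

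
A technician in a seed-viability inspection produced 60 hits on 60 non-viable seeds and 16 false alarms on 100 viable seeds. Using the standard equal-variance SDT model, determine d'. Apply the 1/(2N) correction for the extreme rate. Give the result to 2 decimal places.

The hit rate is 60/60 = 1, so apply the 1/(2N) correction: H → 1 − 1/(2·60) = 0.99167.
z(H) = z(0.99167) = 2.394
z(FA) = z(0.16000) = -0.994
d' = 2.394 − (-0.994) = 3.388

d' = 3.39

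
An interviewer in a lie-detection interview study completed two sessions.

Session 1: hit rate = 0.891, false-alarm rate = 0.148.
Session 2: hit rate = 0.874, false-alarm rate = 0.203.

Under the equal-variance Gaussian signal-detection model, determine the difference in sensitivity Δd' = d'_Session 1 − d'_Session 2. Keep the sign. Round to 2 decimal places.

Δd' = 0.30

Session 1: z(0.891) = 1.232, z(0.148) = -1.045, d' = 2.277
Session 2: z(0.874) = 1.146, z(0.203) = -0.831, d' = 1.977
Δd' = d'_Session 1 − d'_Session 2 = 2.277 − 1.977 = 0.300
Session 1 has the higher sensitivity.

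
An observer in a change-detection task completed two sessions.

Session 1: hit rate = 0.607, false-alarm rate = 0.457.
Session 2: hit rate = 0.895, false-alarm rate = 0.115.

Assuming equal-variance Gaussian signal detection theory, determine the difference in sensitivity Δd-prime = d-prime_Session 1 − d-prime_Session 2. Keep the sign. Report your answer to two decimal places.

Δd-prime = -2.07

Session 1: z(0.607) = 0.272, z(0.457) = -0.108, d' = 0.380
Session 2: z(0.895) = 1.254, z(0.115) = -1.200, d' = 2.454
Δd' = d'_Session 1 − d'_Session 2 = 0.380 − 2.454 = -2.074
Session 2 has the higher sensitivity.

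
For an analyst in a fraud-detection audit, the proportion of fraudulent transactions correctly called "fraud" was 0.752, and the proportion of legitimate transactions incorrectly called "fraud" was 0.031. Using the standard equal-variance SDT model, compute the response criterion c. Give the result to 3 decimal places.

z(H) = 0.6808
z(FA) = -1.8663
c = −½·[z(H) + z(FA)] = −0.5 × (0.6808 + (-1.8663)) = 0.59275
c > 0: the analyst has a conservative response bias.

c = 0.593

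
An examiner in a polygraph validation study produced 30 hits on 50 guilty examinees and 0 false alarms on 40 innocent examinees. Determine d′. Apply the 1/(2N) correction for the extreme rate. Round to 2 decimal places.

d′ = 2.49

The false-alarm rate is 0/40 = 0, so apply the 1/(2N) correction: FA → 1/(2·40) = 0.01250.
z(H) = z(0.60000) = 0.253
z(FA) = z(0.01250) = -2.241
d' = 0.253 − (-2.241) = 2.494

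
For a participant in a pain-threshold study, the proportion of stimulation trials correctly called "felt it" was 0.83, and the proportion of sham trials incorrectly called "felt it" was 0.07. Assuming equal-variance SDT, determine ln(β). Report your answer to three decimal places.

ln β = 0.634

z(H) = 0.9542
z(FA) = -1.4758
ln β = −½·[z(H)² − z(FA)²] = −0.5 × (0.9105 − 2.1780) = 0.63375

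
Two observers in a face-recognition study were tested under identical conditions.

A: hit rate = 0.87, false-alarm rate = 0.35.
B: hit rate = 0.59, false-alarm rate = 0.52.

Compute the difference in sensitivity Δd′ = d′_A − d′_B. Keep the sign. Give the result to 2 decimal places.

A: z(0.87) = 1.126, z(0.35) = -0.385, d' = 1.511
B: z(0.59) = 0.228, z(0.52) = 0.050, d' = 0.178
Δd' = d'_A − d'_B = 1.511 − 0.178 = 1.333
A has the higher sensitivity.

Δd′ = 1.33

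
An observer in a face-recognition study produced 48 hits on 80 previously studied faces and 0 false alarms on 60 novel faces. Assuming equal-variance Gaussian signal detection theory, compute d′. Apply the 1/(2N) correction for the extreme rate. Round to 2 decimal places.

The false-alarm rate is 0/60 = 0, so apply the 1/(2N) correction: FA → 1/(2·60) = 0.00833.
z(H) = z(0.60000) = 0.253
z(FA) = z(0.00833) = -2.394
d' = 0.253 − (-2.394) = 2.647

d′ = 2.65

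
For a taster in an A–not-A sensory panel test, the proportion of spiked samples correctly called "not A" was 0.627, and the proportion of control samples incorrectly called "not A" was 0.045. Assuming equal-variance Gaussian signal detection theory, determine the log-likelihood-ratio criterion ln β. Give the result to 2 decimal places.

Φ⁻¹(H) = 0.324
Φ⁻¹(FA) = -1.695
ln β = −½·[z(H)² − z(FA)²] = −0.5 × (0.105 − 2.873) = 1.384

ln β = 1.38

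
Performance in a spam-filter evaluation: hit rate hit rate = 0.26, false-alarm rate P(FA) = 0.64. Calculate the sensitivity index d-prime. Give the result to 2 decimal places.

z(0.26) = -0.643, z(0.64) = 0.358
d' = z(H) − z(FA) = -0.643 − 0.358 = -1.001

d-prime = -1.00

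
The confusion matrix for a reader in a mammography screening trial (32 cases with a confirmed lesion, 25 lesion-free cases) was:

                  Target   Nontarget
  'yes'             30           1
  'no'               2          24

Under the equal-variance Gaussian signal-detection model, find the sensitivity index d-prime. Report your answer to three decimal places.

H = 30/32 = 0.9375
FA = 1/25 = 0.0400
z(H) = z(0.9375) = 1.5341
z(FA) = z(0.0400) = -1.7507
d' = z(H) − z(FA) = 1.5341 − (-1.7507) = 3.2848

d-prime = 3.285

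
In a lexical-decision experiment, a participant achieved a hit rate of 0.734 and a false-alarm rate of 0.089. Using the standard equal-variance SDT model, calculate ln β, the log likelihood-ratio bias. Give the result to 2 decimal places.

z(H) = 0.625
z(FA) = -1.347
ln β = −½·[z(H)² − z(FA)²] = −0.5 × (0.391 − 1.814) = 0.7115

ln β = 0.71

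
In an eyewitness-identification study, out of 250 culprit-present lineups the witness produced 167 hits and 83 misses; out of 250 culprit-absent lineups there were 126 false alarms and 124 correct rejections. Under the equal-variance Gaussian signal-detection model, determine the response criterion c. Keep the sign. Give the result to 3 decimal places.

c = -0.222

H = 167/250 = 0.6680
FA = 126/250 = 0.5040
Φ⁻¹(H) = 0.4344
Φ⁻¹(FA) = 0.0100
c = −½·[z(H) + z(FA)] = −0.5 × (0.4344 + 0.0100) = -0.2222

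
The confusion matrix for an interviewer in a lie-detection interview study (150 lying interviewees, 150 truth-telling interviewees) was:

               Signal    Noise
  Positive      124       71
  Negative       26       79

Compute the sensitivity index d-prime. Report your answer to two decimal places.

H = 124/150 = 0.8267
FA = 71/150 = 0.4733
z(H) = z(0.8267) = 0.941
z(FA) = z(0.4733) = -0.067
d' = z(H) − z(FA) = 0.941 − (-0.067) = 1.008

d-prime = 1.01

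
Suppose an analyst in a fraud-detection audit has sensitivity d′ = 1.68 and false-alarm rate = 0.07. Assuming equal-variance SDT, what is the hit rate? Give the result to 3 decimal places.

z(false-alarm rate) = z(0.07) = -1.4758
z(H) = z(FA) + d' = -1.4758 + 1.68 = 0.2042
hit rate = Φ(0.2042) = 0.5809

hit rate = 0.581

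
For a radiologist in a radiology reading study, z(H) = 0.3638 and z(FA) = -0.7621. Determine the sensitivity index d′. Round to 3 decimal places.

d' = z(H) − z(FA) = 0.3638 − (-0.7621) = 1.1259

d′ = 1.126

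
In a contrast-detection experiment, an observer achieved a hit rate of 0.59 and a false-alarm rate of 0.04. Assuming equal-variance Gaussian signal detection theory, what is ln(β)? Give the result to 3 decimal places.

ln β = 1.507

z(H) = 0.2275
z(FA) = -1.7507
ln β = −½·[z(H)² − z(FA)²] = −0.5 × (0.0518 − 3.0650) = 1.5066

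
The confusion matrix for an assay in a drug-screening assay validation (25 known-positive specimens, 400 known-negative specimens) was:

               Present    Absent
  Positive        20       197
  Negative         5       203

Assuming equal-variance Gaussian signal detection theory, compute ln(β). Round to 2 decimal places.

ln β = -0.35

H = 20/25 = 0.8000
FA = 197/400 = 0.4925
z(H) = z(0.8000) = 0.842
z(FA) = z(0.4925) = -0.019
ln β = −½·[z(H)² − z(FA)²] = −0.5 × (0.709 − 0.000) = -0.3545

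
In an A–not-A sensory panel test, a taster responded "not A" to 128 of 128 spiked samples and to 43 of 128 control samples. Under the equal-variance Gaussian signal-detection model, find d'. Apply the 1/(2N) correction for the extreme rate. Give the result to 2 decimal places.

The hit rate is 128/128 = 1, so apply the 1/(2N) correction: H → 1 − 1/(2·128) = 0.99609.
z(H) = z(0.99609) = 2.660
z(FA) = z(0.33594) = -0.424
d' = 2.660 − (-0.424) = 3.084

d' = 3.08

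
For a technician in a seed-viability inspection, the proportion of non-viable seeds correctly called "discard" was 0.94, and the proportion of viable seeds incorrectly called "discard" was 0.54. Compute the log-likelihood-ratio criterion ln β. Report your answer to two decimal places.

ln β = -1.20

z(0.94) = 1.555, z(0.54) = 0.100
ln β = −½·[z(H)² − z(FA)²] = −0.5 × (2.418 − 0.010) = -1.204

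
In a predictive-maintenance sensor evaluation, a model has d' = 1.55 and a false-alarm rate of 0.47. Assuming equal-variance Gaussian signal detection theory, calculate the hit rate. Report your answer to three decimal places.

z(false-alarm rate) = z(0.47) = -0.0753
z(H) = z(FA) + d' = -0.0753 + 1.55 = 1.4747
hit rate = Φ(1.4747) = 0.9299

hit rate = 0.930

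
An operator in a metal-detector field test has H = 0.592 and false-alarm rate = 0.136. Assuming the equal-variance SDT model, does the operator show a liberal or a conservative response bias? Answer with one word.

z(H) = 0.233, z(FA) = -1.098
c = −½·(z(H) + z(FA)) = 0.4325
c > 0 → conservative criterion (biased toward responding “no”).

conservative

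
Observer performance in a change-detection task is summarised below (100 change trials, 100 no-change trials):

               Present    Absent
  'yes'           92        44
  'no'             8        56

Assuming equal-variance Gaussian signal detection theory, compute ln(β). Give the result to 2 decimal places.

ln β = -0.98

H = 92/100 = 0.9200
FA = 44/100 = 0.4400
z(H) = z(0.9200) = 1.405
z(FA) = z(0.4400) = -0.151
ln β = −½·[z(H)² − z(FA)²] = −0.5 × (1.974 − 0.023) = -0.9755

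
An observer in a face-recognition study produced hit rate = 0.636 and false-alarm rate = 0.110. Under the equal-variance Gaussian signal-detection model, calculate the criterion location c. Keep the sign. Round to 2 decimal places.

c = 0.44

z(H) = z(0.636) = 0.3478
z(FA) = z(0.110) = -1.2265
c = −½·[z(H) + z(FA)] = −0.5 × (0.3478 + (-1.2265)) = 0.43935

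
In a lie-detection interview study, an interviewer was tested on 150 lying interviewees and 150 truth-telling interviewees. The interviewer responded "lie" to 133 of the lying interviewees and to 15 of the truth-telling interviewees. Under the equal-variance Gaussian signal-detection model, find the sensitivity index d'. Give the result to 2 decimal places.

d' = 2.49

H = 133/150 = 0.8867
FA = 15/150 = 0.1000
Φ⁻¹(H) = 1.209
Φ⁻¹(FA) = -1.282
d' = z(H) − z(FA) = 1.209 − (-1.282) = 2.491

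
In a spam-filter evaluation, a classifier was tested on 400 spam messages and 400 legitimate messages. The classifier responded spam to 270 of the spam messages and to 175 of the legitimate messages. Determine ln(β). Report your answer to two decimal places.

H = 270/400 = 0.6750
FA = 175/400 = 0.4375
z(H) = z(0.6750) = 0.454
z(FA) = z(0.4375) = -0.157
ln β = −½·[z(H)² − z(FA)²] = −0.5 × (0.206 − 0.025) = -0.0905

ln β = -0.09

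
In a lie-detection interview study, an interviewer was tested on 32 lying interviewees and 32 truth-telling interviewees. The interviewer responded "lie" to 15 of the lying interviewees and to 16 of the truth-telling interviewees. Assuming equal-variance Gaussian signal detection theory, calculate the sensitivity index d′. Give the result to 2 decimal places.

H = 15/32 = 0.4688
FA = 16/32 = 0.5000
z(0.4688) = -0.0783, z(0.5000) = 0.0000
d' = z(H) − z(FA) = -0.0783 − 0.0000 = -0.0783

d′ = -0.08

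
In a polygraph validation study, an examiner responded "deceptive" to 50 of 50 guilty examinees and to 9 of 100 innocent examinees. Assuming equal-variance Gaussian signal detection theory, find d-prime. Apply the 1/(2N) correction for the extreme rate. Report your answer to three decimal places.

d-prime = 3.667

The hit rate is 50/50 = 1, so apply the 1/(2N) correction: H → 1 − 1/(2·50) = 0.99000.
z(H) = z(0.99000) = 2.3263
z(FA) = z(0.09000) = -1.3408
d' = 2.3263 − (-1.3408) = 3.6671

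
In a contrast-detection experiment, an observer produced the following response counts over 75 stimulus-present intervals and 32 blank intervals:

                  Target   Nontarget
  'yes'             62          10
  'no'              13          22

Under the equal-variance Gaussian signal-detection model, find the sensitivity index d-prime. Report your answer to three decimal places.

d-prime = 1.430

H = 62/75 = 0.8267
FA = 10/32 = 0.3125
Φ⁻¹(H) = Φ⁻¹(0.8267) = 0.9412
Φ⁻¹(FA) = Φ⁻¹(0.3125) = -0.4888
d' = z(H) − z(FA) = 0.9412 − (-0.4888) = 1.4300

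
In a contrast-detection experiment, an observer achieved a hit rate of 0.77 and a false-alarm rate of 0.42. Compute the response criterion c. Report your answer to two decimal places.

c = -0.27

Φ⁻¹(H) = Φ⁻¹(0.77) = 0.739
Φ⁻¹(FA) = Φ⁻¹(0.42) = -0.202
c = −½·[z(H) + z(FA)] = −0.5 × (0.739 + (-0.202)) = -0.2685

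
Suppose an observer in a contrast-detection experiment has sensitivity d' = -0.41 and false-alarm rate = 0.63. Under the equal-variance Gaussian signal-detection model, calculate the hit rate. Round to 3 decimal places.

hit rate = 0.469

z(false-alarm rate) = z(0.63) = 0.3319
z(H) = z(FA) + d' = 0.3319 + (-0.41) = -0.0781
hit rate = Φ(-0.0781) = 0.4689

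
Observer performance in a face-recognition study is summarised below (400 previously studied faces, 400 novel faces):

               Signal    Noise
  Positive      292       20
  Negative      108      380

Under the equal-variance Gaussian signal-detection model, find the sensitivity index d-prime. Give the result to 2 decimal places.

d-prime = 2.26

H = 292/400 = 0.7300
FA = 20/400 = 0.0500
z(0.7300) = 0.6128, z(0.0500) = -1.6449
d' = z(H) − z(FA) = 0.6128 − (-1.6449) = 2.2577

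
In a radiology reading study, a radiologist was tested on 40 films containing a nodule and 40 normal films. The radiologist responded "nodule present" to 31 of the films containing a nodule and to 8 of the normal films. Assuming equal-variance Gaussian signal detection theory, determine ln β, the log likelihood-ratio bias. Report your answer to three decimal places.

ln β = 0.069

H = 31/40 = 0.7750
FA = 8/40 = 0.2000
z(H) = z(0.7750) = 0.7554
z(FA) = z(0.2000) = -0.8416
ln β = −½·[z(H)² − z(FA)²] = −0.5 × (0.5706 − 0.7083) = 0.06885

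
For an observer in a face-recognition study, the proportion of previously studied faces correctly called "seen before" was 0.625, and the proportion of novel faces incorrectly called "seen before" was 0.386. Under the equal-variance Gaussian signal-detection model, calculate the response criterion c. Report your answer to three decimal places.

z(0.625) = 0.3186, z(0.386) = -0.2898
c = −½·[z(H) + z(FA)] = −0.5 × (0.3186 + (-0.2898)) = -0.0144

c = -0.014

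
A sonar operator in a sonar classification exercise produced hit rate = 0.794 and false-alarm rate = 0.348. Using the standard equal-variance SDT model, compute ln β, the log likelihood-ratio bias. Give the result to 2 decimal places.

ln β = -0.26

z(H) = z(0.794) = 0.820
z(FA) = z(0.348) = -0.391
ln β = −½·[z(H)² − z(FA)²] = −0.5 × (0.672 − 0.153) = -0.2595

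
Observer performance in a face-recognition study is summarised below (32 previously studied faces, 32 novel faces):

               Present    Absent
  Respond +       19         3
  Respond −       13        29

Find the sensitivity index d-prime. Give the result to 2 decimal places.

H = 19/32 = 0.5938
FA = 3/32 = 0.0938
Φ⁻¹(H) = Φ⁻¹(0.5938) = 0.2373
Φ⁻¹(FA) = Φ⁻¹(0.0938) = -1.3177
d' = z(H) − z(FA) = 0.2373 − (-1.3177) = 1.5550

d-prime = 1.56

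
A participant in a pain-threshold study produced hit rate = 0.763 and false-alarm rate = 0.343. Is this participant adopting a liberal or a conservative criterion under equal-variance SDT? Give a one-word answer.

liberal

z(H) = 0.716, z(FA) = -0.404
c = −½·(z(H) + z(FA)) = -0.156
c < 0 → liberal criterion (biased toward responding “yes”).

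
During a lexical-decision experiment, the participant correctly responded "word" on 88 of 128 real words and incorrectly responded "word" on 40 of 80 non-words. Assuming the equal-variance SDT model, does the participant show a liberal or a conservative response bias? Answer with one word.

z(H) = 0.489, z(FA) = 0.000
c = −½·(z(H) + z(FA)) = -0.2445
c < 0 → liberal criterion (biased toward responding “yes”).

liberal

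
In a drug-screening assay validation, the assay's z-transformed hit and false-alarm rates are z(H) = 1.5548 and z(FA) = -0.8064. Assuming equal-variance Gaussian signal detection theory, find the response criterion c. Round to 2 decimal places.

c = −½·[z(H) + z(FA)] = −½·(1.5548 + (-0.8064)) = -0.3742

c = -0.37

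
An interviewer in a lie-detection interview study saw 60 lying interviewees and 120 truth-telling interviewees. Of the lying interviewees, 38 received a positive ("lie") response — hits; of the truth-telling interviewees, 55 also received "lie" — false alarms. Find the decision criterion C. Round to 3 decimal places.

C = -0.118

H = 38/60 = 0.6333
FA = 55/120 = 0.4583
z(H) = z(0.6333) = 0.3406
z(FA) = z(0.4583) = -0.1047
c = −½·[z(H) + z(FA)] = −0.5 × (0.3406 + (-0.1047)) = -0.11795
c < 0: the interviewer has a liberal response bias.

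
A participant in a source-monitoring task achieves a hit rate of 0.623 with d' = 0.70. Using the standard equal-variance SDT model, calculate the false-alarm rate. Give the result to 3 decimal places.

false-alarm rate = 0.350

z(hit rate) = z(0.623) = 0.3134
z(FA) = z(H) − d' = 0.3134 − 0.70 = -0.3866
false-alarm rate = Φ(-0.3866) = 0.3495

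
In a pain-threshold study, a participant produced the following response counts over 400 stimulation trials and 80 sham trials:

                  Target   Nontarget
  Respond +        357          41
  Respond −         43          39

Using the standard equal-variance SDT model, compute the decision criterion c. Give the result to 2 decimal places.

H = 357/400 = 0.8925
FA = 41/80 = 0.5125
z(H) = z(0.8925) = 1.240
z(FA) = z(0.5125) = 0.031
c = −½·[z(H) + z(FA)] = −0.5 × (1.240 + 0.031) = -0.6355

c = -0.64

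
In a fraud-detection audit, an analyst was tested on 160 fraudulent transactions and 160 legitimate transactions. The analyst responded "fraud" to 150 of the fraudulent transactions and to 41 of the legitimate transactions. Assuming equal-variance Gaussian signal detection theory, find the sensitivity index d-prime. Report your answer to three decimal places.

H = 150/160 = 0.9375
FA = 41/160 = 0.2562
z(H) = z(0.9375) = 1.5341
z(FA) = z(0.2562) = -0.6551
d' = z(H) − z(FA) = 1.5341 − (-0.6551) = 2.1892

d-prime = 2.189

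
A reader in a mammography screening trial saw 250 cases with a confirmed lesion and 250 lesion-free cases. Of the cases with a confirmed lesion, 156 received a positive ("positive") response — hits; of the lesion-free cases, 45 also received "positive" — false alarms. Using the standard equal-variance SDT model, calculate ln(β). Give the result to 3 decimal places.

H = 156/250 = 0.6240
FA = 45/250 = 0.1800
Φ⁻¹(H) = Φ⁻¹(0.6240) = 0.3160
Φ⁻¹(FA) = Φ⁻¹(0.1800) = -0.9154
ln β = −½·[z(H)² − z(FA)²] = −0.5 × (0.0999 − 0.8380) = 0.36905

ln β = 0.369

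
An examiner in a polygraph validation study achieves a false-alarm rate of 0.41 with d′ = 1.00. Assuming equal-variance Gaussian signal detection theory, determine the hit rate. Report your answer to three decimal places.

z(false-alarm rate) = z(0.41) = -0.2275
z(H) = z(FA) + d' = -0.2275 + 1.00 = 0.7725
hit rate = Φ(0.7725) = 0.7801

hit rate = 0.780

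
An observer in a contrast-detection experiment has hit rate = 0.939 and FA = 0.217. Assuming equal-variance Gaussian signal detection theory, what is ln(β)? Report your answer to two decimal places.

z(H) = 1.546
z(FA) = -0.782
ln β = −½·[z(H)² − z(FA)²] = −0.5 × (2.390 − 0.612) = -0.889

ln β = -0.89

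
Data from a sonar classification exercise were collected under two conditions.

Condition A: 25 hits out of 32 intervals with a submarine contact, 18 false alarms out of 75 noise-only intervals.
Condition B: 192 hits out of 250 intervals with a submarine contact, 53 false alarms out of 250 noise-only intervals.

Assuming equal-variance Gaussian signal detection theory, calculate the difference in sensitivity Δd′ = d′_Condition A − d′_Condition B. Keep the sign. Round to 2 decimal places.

Δd′ = -0.05

Condition A: z(0.7812) = 0.776, z(0.2400) = -0.706, d' = 1.482
Condition B: z(0.7680) = 0.732, z(0.2120) = -0.800, d' = 1.532
Δd' = d'_Condition A − d'_Condition B = 1.482 − 1.532 = -0.050
Condition B has the higher sensitivity.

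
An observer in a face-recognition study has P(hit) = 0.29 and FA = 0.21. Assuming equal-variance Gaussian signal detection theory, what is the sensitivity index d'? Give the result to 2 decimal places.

z(H) = -0.553
z(FA) = -0.806
d' = z(H) − z(FA) = -0.553 − (-0.806) = 0.253

d' = 0.25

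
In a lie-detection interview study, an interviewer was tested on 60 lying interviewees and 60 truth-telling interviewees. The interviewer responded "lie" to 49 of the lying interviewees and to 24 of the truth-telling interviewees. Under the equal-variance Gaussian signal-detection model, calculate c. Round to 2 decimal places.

H = 49/60 = 0.8167
FA = 24/60 = 0.4000
z(0.8167) = 0.9029, z(0.4000) = -0.2533
c = −½·[z(H) + z(FA)] = −0.5 × (0.9029 + (-0.2533)) = -0.3248

c = -0.32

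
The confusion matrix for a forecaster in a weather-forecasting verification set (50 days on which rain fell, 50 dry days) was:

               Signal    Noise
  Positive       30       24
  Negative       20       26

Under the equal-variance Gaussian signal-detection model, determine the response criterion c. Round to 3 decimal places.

H = 30/50 = 0.6000
FA = 24/50 = 0.4800
z(0.6000) = 0.2533, z(0.4800) = -0.0502
c = −½·[z(H) + z(FA)] = −0.5 × (0.2533 + (-0.0502)) = -0.10155
c < 0: the forecaster has a liberal response bias.

c = -0.102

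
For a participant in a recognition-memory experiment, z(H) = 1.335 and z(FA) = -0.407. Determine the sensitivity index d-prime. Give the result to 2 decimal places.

d-prime = 1.74

d' = z(H) − z(FA) = 1.335 − (-0.407) = 1.742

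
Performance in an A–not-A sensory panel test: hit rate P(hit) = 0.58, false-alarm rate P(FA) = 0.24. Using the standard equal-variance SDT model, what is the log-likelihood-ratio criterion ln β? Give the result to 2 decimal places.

ln β = 0.23

z(0.58) = 0.202, z(0.24) = -0.706
ln β = −½·[z(H)² − z(FA)²] = −0.5 × (0.041 − 0.498) = 0.2285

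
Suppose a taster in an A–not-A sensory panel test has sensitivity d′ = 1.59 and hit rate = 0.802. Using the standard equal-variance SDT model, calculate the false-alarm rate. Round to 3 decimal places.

false-alarm rate = 0.229

z(hit rate) = z(0.802) = 0.8488
z(FA) = z(H) − d' = 0.8488 − 1.59 = -0.7412
false-alarm rate = Φ(-0.7412) = 0.2293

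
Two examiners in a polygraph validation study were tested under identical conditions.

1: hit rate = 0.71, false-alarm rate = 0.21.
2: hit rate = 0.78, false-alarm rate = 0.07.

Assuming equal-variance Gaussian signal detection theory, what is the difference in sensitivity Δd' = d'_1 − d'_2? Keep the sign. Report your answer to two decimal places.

1: z(0.71) = 0.553, z(0.21) = -0.806, d' = 1.359
2: z(0.78) = 0.772, z(0.07) = -1.476, d' = 2.248
Δd' = d'_1 − d'_2 = 1.359 − 2.248 = -0.889
2 has the higher sensitivity.

Δd' = -0.89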